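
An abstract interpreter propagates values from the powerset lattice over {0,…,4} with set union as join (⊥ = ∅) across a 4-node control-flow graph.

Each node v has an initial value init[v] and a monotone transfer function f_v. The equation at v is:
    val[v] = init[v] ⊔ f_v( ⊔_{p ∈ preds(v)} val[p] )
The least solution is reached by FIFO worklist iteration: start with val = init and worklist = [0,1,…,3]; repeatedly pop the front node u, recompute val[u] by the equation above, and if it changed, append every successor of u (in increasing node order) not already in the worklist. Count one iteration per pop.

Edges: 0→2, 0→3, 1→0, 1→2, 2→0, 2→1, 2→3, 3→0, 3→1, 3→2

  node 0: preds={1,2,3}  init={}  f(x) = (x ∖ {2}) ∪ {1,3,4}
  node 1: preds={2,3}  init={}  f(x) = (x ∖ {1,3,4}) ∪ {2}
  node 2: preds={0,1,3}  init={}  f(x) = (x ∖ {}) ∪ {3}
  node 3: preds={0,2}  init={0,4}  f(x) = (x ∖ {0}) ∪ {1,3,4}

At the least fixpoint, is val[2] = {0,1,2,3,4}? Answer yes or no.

yes

Worklist (7 pops):
  #1 pop 0: in={0,4} → {0,1,3,4} (was {}); enqueue []
  #2 pop 1: in={0,4} → {0,2} (was {}); enqueue [0]
  #3 pop 2: in={0,1,2,3,4} → {0,1,2,3,4} (was {}); enqueue [1]
  #4 pop 3: in={0,1,2,3,4} → {0,1,2,3,4} (was {0,4}); enqueue [2]
  #5 pop 0: in={0,1,2,3,4} → {0,1,3,4} (no change)
  #6 pop 1: in={0,1,2,3,4} → {0,2} (no change)
  #7 pop 2: in={0,1,2,3,4} → {0,1,2,3,4} (no change)

Fixpoint:
  val[0] = {0,1,3,4}
  val[1] = {0,2}
  val[2] = {0,1,2,3,4}
  val[3] = {0,1,2,3,4}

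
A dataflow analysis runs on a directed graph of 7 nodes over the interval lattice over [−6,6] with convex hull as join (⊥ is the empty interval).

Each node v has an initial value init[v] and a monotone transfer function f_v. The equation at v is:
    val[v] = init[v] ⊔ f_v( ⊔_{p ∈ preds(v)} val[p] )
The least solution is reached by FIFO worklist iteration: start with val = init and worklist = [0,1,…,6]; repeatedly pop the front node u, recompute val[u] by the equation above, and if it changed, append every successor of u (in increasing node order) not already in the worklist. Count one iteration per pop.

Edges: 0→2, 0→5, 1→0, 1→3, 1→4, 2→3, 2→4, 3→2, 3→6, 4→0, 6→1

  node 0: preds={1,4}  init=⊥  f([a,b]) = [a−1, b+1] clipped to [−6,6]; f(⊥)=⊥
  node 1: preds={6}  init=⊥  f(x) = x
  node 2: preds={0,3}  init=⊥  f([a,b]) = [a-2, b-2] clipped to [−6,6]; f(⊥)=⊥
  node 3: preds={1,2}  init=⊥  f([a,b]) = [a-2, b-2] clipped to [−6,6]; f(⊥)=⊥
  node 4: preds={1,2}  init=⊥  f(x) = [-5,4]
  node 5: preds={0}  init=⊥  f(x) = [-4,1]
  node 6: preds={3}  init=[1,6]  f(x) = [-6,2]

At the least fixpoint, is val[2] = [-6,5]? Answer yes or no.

Worklist (16 pops):
  #1 pop 0: in=⊥ → ⊥ (no change)
  #2 pop 1: in=[1,6] → [1,6] (was ⊥); enqueue [0]
  #3 pop 2: in=⊥ → ⊥ (no change)
  #4 pop 3: in=[1,6] → [-1,4] (was ⊥); enqueue [2]
  #5 pop 4: in=[1,6] → [-5,4] (was ⊥); enqueue []
  #6 pop 5: in=⊥ → [-4,1] (was ⊥); enqueue []
  #7 pop 6: in=[-1,4] → [-6,6] (was [1,6]); enqueue [1]
  #8 pop 0: in=[-5,6] → [-6,6] (was ⊥); enqueue [5]
  #9 pop 2: in=[-6,6] → [-6,4] (was ⊥); enqueue [3,4]
  #10 pop 1: in=[-6,6] → [-6,6] (was [1,6]); enqueue [0]
  #11 pop 5: in=[-6,6] → [-4,1] (no change)
  #12 pop 3: in=[-6,6] → [-6,4] (was [-1,4]); enqueue [2,6]
  #13 pop 4: in=[-6,6] → [-5,4] (no change)
  #14 pop 0: in=[-6,6] → [-6,6] (no change)
  #15 pop 2: in=[-6,6] → [-6,4] (no change)
  #16 pop 6: in=[-6,4] → [-6,6] (no change)

Fixpoint:
  val[0] = [-6,6]
  val[1] = [-6,6]
  val[2] = [-6,4]
  val[3] = [-6,4]
  val[4] = [-5,4]
  val[5] = [-4,1]
  val[6] = [-6,6]

no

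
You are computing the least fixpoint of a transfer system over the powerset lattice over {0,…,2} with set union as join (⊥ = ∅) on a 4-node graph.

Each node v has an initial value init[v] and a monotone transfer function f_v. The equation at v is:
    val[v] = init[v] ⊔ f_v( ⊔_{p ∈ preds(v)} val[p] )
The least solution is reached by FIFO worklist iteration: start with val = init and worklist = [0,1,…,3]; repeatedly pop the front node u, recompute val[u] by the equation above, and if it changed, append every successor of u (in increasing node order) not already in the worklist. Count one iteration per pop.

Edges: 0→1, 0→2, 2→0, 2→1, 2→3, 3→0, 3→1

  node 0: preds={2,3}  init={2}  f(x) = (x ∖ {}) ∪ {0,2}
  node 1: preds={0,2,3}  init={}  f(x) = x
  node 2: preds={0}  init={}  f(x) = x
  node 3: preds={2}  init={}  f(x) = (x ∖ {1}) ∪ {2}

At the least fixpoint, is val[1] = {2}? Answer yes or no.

no

Iteration log — 6 steps:
  step 1. node 0  ⊔preds={}  new={0,2}  old={2}  +wl: 
  step 2. node 1  ⊔preds={0,2}  new={0,2}  old={}  +wl: 
  step 3. node 2  ⊔preds={0,2}  new={0,2}  old={}  +wl: 0,1
  step 4. node 3  ⊔preds={0,2}  new={0,2}  old={}  +wl: 
  step 5. node 0  ⊔preds={0,2}  new={0,2}  stable
  step 6. node 1  ⊔preds={0,2}  new={0,2}  stable

Least fixpoint reached:
  node 0: {0,2}
  node 1: {0,2}
  node 2: {0,2}
  node 3: {0,2}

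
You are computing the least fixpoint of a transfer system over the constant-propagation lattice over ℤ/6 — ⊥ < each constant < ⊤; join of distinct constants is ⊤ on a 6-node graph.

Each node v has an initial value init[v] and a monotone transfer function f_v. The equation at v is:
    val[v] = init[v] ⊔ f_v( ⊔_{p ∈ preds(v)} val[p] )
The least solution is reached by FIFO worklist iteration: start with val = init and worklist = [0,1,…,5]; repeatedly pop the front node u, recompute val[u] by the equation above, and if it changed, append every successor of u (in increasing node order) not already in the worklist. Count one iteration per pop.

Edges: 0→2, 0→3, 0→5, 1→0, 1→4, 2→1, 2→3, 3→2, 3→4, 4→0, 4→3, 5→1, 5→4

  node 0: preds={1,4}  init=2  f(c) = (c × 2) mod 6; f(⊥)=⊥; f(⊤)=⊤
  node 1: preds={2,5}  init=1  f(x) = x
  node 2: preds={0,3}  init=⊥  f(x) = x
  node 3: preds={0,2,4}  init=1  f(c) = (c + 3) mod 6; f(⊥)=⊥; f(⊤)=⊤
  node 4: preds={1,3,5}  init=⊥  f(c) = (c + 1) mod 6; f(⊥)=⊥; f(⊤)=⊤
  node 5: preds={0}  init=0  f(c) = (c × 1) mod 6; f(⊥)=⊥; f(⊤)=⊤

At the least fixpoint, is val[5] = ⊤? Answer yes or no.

Iteration log — 12 steps:
  step 1. node 0  ⊔preds=1  new=2  stable
  step 2. node 1  ⊔preds=0  new=⊤  old=1  +wl: 0
  step 3. node 2  ⊔preds=⊤  new=⊤  old=⊥  +wl: 1
  step 4. node 3  ⊔preds=⊤  new=⊤  old=1  +wl: 2
  step 5. node 4  ⊔preds=⊤  new=⊤  old=⊥  +wl: 3
  step 6. node 5  ⊔preds=2  new=⊤  old=0  +wl: 4
  step 7. node 0  ⊔preds=⊤  new=⊤  old=2  +wl: 5
  step 8. node 1  ⊔preds=⊤  new=⊤  stable
  step 9. node 2  ⊔preds=⊤  new=⊤  stable
  step 10. node 3  ⊔preds=⊤  new=⊤  stable
  step 11. node 4  ⊔preds=⊤  new=⊤  stable
  step 12. node 5  ⊔preds=⊤  new=⊤  stable

Least fixpoint reached:
  node 0: ⊤
  node 1: ⊤
  node 2: ⊤
  node 3: ⊤
  node 4: ⊤
  node 5: ⊤

yes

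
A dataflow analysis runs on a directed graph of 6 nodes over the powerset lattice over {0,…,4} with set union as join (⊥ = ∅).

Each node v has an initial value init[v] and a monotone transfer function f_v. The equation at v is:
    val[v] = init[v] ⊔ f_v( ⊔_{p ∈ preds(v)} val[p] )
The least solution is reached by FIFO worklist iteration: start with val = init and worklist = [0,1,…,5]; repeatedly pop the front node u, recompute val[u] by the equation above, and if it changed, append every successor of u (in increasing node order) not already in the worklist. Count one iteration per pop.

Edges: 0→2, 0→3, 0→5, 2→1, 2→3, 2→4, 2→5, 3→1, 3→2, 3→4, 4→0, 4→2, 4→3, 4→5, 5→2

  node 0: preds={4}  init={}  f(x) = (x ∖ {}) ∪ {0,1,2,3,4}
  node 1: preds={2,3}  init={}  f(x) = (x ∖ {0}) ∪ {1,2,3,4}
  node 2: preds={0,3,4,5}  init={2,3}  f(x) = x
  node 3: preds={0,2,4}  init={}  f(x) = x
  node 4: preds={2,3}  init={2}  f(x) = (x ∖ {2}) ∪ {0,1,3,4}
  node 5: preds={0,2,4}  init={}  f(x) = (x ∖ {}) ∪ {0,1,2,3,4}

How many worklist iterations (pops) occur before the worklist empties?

10

Iteration log — 10 steps:
  step 1. node 0  ⊔preds={2}  new={0,1,2,3,4}  old={}  +wl: 
  step 2. node 1  ⊔preds={2,3}  new={1,2,3,4}  old={}  +wl: 
  step 3. node 2  ⊔preds={0,1,2,3,4}  new={0,1,2,3,4}  old={2,3}  +wl: 1
  step 4. node 3  ⊔preds={0,1,2,3,4}  new={0,1,2,3,4}  old={}  +wl: 2
  step 5. node 4  ⊔preds={0,1,2,3,4}  new={0,1,2,3,4}  old={2}  +wl: 0,3
  step 6. node 5  ⊔preds={0,1,2,3,4}  new={0,1,2,3,4}  old={}  +wl: 
  step 7. node 1  ⊔preds={0,1,2,3,4}  new={1,2,3,4}  stable
  step 8. node 2  ⊔preds={0,1,2,3,4}  new={0,1,2,3,4}  stable
  step 9. node 0  ⊔preds={0,1,2,3,4}  new={0,1,2,3,4}  stable
  step 10. node 3  ⊔preds={0,1,2,3,4}  new={0,1,2,3,4}  stable

Least fixpoint reached:
  node 0: {0,1,2,3,4}
  node 1: {1,2,3,4}
  node 2: {0,1,2,3,4}
  node 3: {0,1,2,3,4}
  node 4: {0,1,2,3,4}
  node 5: {0,1,2,3,4}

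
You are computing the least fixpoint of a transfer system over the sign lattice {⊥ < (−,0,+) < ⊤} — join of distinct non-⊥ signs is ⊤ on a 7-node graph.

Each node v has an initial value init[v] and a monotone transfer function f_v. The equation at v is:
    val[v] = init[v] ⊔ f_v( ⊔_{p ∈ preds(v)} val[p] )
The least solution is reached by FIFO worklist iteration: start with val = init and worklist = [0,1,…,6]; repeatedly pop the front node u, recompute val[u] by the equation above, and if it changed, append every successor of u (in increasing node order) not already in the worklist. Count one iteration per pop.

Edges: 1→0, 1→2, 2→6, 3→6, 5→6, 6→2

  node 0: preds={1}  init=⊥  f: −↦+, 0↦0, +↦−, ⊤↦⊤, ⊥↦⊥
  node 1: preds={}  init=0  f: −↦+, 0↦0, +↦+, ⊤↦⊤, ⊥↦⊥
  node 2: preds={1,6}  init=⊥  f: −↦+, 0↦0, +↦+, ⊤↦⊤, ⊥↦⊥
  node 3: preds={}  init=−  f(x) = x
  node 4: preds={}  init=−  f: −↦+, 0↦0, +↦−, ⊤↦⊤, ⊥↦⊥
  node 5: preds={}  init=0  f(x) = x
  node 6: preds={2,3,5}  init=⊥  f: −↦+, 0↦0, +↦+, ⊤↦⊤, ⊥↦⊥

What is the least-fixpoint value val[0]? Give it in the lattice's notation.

0

Iteration log — 9 steps:
  step 1. node 0  ⊔preds=0  new=0  old=⊥  +wl: 
  step 2. node 1  ⊔preds=⊥  new=0  stable
  step 3. node 2  ⊔preds=0  new=0  old=⊥  +wl: 
  step 4. node 3  ⊔preds=⊥  new=−  stable
  step 5. node 4  ⊔preds=⊥  new=−  stable
  step 6. node 5  ⊔preds=⊥  new=0  stable
  step 7. node 6  ⊔preds=⊤  new=⊤  old=⊥  +wl: 2
  step 8. node 2  ⊔preds=⊤  new=⊤  old=0  +wl: 6
  step 9. node 6  ⊔preds=⊤  new=⊤  stable

Least fixpoint reached:
  node 0: 0
  node 1: 0
  node 2: ⊤
  node 3: −
  node 4: −
  node 5: 0
  node 6: ⊤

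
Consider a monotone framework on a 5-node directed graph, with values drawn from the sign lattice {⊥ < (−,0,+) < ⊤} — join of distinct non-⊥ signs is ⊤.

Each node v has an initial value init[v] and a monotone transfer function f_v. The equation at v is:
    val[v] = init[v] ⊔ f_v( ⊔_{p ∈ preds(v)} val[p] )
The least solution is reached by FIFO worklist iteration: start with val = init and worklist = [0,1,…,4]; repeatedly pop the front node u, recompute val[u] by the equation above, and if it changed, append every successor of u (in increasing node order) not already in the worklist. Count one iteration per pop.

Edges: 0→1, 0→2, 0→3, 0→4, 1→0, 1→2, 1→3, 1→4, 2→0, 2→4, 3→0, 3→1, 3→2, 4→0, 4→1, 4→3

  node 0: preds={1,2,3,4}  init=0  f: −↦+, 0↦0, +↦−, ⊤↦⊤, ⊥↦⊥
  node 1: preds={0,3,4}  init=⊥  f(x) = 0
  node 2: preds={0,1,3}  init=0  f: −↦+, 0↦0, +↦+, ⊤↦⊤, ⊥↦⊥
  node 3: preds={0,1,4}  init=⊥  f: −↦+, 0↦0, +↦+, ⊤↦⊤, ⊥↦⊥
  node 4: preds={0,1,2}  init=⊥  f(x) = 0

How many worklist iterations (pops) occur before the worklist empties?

Trace (9 dequeues):
  [1] u=0 | in 0 | out 0 | ==
  [2] u=1 | in 0 | out 0 | prev ⊥ | push {0}
  [3] u=2 | in 0 | out 0 | ==
  [4] u=3 | in 0 | out 0 | prev ⊥ | push {1,2}
  [5] u=4 | in 0 | out 0 | prev ⊥ | push {3}
  [6] u=0 | in 0 | out 0 | ==
  [7] u=1 | in 0 | out 0 | ==
  [8] u=2 | in 0 | out 0 | ==
  [9] u=3 | in 0 | out 0 | ==

Converged values:
  [0] 0
  [1] 0
  [2] 0
  [3] 0
  [4] 0

9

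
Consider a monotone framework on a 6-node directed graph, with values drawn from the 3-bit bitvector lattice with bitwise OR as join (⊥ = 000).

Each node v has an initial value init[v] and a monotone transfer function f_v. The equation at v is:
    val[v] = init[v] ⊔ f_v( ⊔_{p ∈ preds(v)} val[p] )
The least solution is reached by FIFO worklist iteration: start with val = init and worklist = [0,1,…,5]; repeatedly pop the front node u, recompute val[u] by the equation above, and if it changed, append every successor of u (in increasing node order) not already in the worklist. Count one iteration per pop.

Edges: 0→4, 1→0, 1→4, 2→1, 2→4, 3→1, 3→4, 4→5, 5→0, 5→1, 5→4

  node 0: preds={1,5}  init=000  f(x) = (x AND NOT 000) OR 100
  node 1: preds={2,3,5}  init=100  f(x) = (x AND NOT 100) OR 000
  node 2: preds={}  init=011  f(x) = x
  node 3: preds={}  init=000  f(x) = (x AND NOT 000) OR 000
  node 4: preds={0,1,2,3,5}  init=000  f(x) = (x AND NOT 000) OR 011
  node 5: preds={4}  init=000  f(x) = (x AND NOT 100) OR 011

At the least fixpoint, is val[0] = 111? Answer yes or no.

yes

Iteration log — 9 steps:
  step 1. node 0  ⊔preds=100  new=100  old=000  +wl: 
  step 2. node 1  ⊔preds=011  new=111  old=100  +wl: 0
  step 3. node 2  ⊔preds=000  new=011  stable
  step 4. node 3  ⊔preds=000  new=000  stable
  step 5. node 4  ⊔preds=111  new=111  old=000  +wl: 
  step 6. node 5  ⊔preds=111  new=011  old=000  +wl: 1,4
  step 7. node 0  ⊔preds=111  new=111  old=100  +wl: 
  step 8. node 1  ⊔preds=011  new=111  stable
  step 9. node 4  ⊔preds=111  new=111  stable

Least fixpoint reached:
  node 0: 111
  node 1: 111
  node 2: 011
  node 3: 000
  node 4: 111
  node 5: 011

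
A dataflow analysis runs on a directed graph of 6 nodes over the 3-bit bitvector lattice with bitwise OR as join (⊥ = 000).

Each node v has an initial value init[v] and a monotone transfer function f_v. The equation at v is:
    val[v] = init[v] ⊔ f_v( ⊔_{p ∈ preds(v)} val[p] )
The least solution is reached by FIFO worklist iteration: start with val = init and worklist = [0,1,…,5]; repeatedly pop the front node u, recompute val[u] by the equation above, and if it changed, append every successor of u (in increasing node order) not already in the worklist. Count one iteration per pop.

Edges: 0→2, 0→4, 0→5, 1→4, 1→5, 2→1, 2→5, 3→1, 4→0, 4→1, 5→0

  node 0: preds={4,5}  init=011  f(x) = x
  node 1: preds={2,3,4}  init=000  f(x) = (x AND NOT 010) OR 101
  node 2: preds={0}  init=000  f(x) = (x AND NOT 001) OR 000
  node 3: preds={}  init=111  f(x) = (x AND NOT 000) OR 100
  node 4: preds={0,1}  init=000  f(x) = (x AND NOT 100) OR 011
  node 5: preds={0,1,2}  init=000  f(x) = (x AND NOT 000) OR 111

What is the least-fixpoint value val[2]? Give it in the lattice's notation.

110

Iteration log — 12 steps:
  step 1. node 0  ⊔preds=000  new=011  stable
  step 2. node 1  ⊔preds=111  new=101  old=000  +wl: 
  step 3. node 2  ⊔preds=011  new=010  old=000  +wl: 1
  step 4. node 3  ⊔preds=000  new=111  stable
  step 5. node 4  ⊔preds=111  new=011  old=000  +wl: 0
  step 6. node 5  ⊔preds=111  new=111  old=000  +wl: 
  step 7. node 1  ⊔preds=111  new=101  stable
  step 8. node 0  ⊔preds=111  new=111  old=011  +wl: 2,4,5
  step 9. node 2  ⊔preds=111  new=110  old=010  +wl: 1
  step 10. node 4  ⊔preds=111  new=011  stable
  step 11. node 5  ⊔preds=111  new=111  stable
  step 12. node 1  ⊔preds=111  new=101  stable

Least fixpoint reached:
  node 0: 111
  node 1: 101
  node 2: 110
  node 3: 111
  node 4: 011
  node 5: 111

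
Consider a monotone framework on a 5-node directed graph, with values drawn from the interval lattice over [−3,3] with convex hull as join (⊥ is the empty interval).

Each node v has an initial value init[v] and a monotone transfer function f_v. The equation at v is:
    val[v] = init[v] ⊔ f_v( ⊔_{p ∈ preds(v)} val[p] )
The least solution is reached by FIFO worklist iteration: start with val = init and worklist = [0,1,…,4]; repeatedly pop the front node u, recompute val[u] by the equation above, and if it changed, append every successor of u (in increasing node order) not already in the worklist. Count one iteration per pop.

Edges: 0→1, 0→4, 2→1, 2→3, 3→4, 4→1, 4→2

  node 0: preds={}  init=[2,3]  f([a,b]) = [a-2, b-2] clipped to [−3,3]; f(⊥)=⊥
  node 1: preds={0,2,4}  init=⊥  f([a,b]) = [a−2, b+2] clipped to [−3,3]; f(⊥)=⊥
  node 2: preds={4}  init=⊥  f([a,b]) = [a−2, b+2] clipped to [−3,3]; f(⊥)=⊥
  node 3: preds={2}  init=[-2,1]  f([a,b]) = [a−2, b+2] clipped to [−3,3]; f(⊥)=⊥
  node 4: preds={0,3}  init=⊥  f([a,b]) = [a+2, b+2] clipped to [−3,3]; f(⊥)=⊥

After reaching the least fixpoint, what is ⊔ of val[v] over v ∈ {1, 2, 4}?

[-3,3]

Iteration log — 14 steps:
  step 1. node 0  ⊔preds=⊥  new=[2,3]  stable
  step 2. node 1  ⊔preds=[2,3]  new=[0,3]  old=⊥  +wl: 
  step 3. node 2  ⊔preds=⊥  new=⊥  stable
  step 4. node 3  ⊔preds=⊥  new=[-2,1]  stable
  step 5. node 4  ⊔preds=[-2,3]  new=[0,3]  old=⊥  +wl: 1,2
  step 6. node 1  ⊔preds=[0,3]  new=[-2,3]  old=[0,3]  +wl: 
  step 7. node 2  ⊔preds=[0,3]  new=[-2,3]  old=⊥  +wl: 1,3
  step 8. node 1  ⊔preds=[-2,3]  new=[-3,3]  old=[-2,3]  +wl: 
  step 9. node 3  ⊔preds=[-2,3]  new=[-3,3]  old=[-2,1]  +wl: 4
  step 10. node 4  ⊔preds=[-3,3]  new=[-1,3]  old=[0,3]  +wl: 1,2
  step 11. node 1  ⊔preds=[-2,3]  new=[-3,3]  stable
  step 12. node 2  ⊔preds=[-1,3]  new=[-3,3]  old=[-2,3]  +wl: 1,3
  step 13. node 1  ⊔preds=[-3,3]  new=[-3,3]  stable
  step 14. node 3  ⊔preds=[-3,3]  new=[-3,3]  stable

Least fixpoint reached:
  node 0: [2,3]
  node 1: [-3,3]
  node 2: [-3,3]
  node 3: [-3,3]
  node 4: [-1,3]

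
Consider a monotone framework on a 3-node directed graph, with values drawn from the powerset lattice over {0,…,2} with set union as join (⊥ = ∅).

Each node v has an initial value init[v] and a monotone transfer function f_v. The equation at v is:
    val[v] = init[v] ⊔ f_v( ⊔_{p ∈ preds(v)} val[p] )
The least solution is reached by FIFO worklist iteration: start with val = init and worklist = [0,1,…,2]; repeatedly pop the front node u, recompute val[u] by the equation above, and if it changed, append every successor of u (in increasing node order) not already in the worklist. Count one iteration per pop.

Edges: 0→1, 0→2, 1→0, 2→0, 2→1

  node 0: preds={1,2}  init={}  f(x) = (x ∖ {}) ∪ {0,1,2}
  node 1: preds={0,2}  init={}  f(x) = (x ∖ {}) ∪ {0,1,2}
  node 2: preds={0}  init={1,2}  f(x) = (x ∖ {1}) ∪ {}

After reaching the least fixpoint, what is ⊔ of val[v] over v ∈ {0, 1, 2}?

Worklist (5 pops):
  #1 pop 0: in={1,2} → {0,1,2} (was {}); enqueue []
  #2 pop 1: in={0,1,2} → {0,1,2} (was {}); enqueue [0]
  #3 pop 2: in={0,1,2} → {0,1,2} (was {1,2}); enqueue [1]
  #4 pop 0: in={0,1,2} → {0,1,2} (no change)
  #5 pop 1: in={0,1,2} → {0,1,2} (no change)

Fixpoint:
  val[0] = {0,1,2}
  val[1] = {0,1,2}
  val[2] = {0,1,2}

{0,1,2}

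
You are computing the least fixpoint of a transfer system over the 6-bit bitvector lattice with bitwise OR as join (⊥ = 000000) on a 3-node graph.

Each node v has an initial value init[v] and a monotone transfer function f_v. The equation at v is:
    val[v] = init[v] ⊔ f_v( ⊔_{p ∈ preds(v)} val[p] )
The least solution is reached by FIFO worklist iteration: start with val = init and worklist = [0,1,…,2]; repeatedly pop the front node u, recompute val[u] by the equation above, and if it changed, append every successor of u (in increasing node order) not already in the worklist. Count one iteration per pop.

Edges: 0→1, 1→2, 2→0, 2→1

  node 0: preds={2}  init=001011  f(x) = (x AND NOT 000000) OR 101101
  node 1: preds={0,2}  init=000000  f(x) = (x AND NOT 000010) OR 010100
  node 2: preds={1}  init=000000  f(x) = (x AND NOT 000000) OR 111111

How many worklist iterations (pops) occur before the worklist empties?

5

Worklist (5 pops):
  #1 pop 0: in=000000 → 101111 (was 001011); enqueue []
  #2 pop 1: in=101111 → 111101 (was 000000); enqueue []
  #3 pop 2: in=111101 → 111111 (was 000000); enqueue [0,1]
  #4 pop 0: in=111111 → 111111 (was 101111); enqueue []
  #5 pop 1: in=111111 → 111101 (no change)

Fixpoint:
  val[0] = 111111
  val[1] = 111101
  val[2] = 111111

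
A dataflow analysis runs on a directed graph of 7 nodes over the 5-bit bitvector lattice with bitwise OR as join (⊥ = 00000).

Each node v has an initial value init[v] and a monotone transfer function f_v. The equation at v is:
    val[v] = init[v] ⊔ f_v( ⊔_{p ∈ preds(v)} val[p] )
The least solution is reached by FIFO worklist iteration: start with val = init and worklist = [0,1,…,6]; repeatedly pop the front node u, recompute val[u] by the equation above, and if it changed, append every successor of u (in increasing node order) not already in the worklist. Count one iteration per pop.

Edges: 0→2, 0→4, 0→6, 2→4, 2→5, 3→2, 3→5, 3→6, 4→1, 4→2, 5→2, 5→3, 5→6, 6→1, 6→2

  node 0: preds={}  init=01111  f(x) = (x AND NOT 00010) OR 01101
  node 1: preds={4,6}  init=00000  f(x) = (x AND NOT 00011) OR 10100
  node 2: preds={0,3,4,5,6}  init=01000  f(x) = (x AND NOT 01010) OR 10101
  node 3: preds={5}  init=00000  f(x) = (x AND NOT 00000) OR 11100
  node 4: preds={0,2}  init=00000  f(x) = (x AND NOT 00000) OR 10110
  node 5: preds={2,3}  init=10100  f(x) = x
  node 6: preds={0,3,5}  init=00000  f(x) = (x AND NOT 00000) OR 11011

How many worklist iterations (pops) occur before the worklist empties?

13

Iteration log — 13 steps:
  step 1. node 0  ⊔preds=00000  new=01111  stable
  step 2. node 1  ⊔preds=00000  new=10100  old=00000  +wl: 
  step 3. node 2  ⊔preds=11111  new=11101  old=01000  +wl: 
  step 4. node 3  ⊔preds=10100  new=11100  old=00000  +wl: 2
  step 5. node 4  ⊔preds=11111  new=11111  old=00000  +wl: 1
  step 6. node 5  ⊔preds=11101  new=11101  old=10100  +wl: 3
  step 7. node 6  ⊔preds=11111  new=11111  old=00000  +wl: 
  step 8. node 2  ⊔preds=11111  new=11101  stable
  step 9. node 1  ⊔preds=11111  new=11100  old=10100  +wl: 
  step 10. node 3  ⊔preds=11101  new=11101  old=11100  +wl: 2,5,6
  step 11. node 2  ⊔preds=11111  new=11101  stable
  step 12. node 5  ⊔preds=11101  new=11101  stable
  step 13. node 6  ⊔preds=11111  new=11111  stable

Least fixpoint reached:
  node 0: 01111
  node 1: 11100
  node 2: 11101
  node 3: 11101
  node 4: 11111
  node 5: 11101
  node 6: 11111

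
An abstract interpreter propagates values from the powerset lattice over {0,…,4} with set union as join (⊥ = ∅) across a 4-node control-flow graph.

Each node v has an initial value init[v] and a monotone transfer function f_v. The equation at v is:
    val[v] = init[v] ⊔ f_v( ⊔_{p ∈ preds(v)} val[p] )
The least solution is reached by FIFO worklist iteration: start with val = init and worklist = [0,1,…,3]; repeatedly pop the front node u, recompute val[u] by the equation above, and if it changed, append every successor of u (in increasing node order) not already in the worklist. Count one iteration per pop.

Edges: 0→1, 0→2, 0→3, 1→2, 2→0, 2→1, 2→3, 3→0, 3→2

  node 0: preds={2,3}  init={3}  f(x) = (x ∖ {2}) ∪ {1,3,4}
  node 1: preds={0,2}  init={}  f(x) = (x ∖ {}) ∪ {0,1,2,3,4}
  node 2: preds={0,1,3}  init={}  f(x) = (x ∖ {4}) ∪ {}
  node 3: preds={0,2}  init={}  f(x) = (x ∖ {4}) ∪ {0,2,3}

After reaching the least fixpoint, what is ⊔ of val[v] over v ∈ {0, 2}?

Trace (8 dequeues):
  [1] u=0 | in {} | out {1,3,4} | prev {3} | push {}
  [2] u=1 | in {1,3,4} | out {0,1,2,3,4} | prev {} | push {}
  [3] u=2 | in {0,1,2,3,4} | out {0,1,2,3} | prev {} | push {0,1}
  [4] u=3 | in {0,1,2,3,4} | out {0,1,2,3} | prev {} | push {2}
  [5] u=0 | in {0,1,2,3} | out {0,1,3,4} | prev {1,3,4} | push {3}
  [6] u=1 | in {0,1,2,3,4} | out {0,1,2,3,4} | ==
  [7] u=2 | in {0,1,2,3,4} | out {0,1,2,3} | ==
  [8] u=3 | in {0,1,2,3,4} | out {0,1,2,3} | ==

Converged values:
  [0] {0,1,3,4}
  [1] {0,1,2,3,4}
  [2] {0,1,2,3}
  [3] {0,1,2,3}

{0,1,2,3,4}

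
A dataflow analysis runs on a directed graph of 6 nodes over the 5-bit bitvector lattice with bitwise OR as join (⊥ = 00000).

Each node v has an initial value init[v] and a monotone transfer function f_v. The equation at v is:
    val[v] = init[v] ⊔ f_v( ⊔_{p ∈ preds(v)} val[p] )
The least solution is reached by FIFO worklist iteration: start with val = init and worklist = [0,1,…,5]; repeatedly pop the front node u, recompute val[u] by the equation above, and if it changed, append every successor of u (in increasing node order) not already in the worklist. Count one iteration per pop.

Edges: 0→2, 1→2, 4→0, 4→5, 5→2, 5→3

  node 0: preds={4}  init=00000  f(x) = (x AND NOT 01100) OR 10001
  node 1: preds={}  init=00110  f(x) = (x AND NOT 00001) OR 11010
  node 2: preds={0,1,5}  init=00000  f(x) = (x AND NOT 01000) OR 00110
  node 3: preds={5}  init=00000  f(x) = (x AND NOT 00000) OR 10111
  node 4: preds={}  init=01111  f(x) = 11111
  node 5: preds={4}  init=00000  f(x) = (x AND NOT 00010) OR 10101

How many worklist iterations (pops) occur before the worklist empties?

Worklist (9 pops):
  #1 pop 0: in=01111 → 10011 (was 00000); enqueue []
  #2 pop 1: in=00000 → 11110 (was 00110); enqueue []
  #3 pop 2: in=11111 → 10111 (was 00000); enqueue []
  #4 pop 3: in=00000 → 10111 (was 00000); enqueue []
  #5 pop 4: in=00000 → 11111 (was 01111); enqueue [0]
  #6 pop 5: in=11111 → 11101 (was 00000); enqueue [2,3]
  #7 pop 0: in=11111 → 10011 (no change)
  #8 pop 2: in=11111 → 10111 (no change)
  #9 pop 3: in=11101 → 11111 (was 10111); enqueue []

Fixpoint:
  val[0] = 10011
  val[1] = 11110
  val[2] = 10111
  val[3] = 11111
  val[4] = 11111
  val[5] = 11101

9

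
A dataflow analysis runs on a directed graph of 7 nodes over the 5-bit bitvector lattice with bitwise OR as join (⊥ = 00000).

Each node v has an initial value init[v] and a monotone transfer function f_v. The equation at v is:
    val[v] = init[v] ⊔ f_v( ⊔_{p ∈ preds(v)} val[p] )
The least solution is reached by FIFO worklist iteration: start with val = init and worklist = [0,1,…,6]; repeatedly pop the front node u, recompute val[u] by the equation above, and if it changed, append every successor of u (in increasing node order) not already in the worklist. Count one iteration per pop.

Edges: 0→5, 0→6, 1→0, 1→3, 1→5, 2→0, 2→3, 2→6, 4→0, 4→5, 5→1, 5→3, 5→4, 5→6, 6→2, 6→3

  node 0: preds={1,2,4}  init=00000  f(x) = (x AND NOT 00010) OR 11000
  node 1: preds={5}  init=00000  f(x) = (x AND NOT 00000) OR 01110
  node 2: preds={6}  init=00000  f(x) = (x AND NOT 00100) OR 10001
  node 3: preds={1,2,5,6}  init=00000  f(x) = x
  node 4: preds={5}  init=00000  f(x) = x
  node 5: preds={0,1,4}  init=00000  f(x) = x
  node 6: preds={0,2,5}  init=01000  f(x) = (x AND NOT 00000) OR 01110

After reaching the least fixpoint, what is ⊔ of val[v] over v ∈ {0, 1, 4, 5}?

11111

Worklist (21 pops):
  #1 pop 0: in=00000 → 11000 (was 00000); enqueue []
  #2 pop 1: in=00000 → 01110 (was 00000); enqueue [0]
  #3 pop 2: in=01000 → 11001 (was 00000); enqueue []
  #4 pop 3: in=11111 → 11111 (was 00000); enqueue []
  #5 pop 4: in=00000 → 00000 (no change)
  #6 pop 5: in=11110 → 11110 (was 00000); enqueue [1,3,4]
  #7 pop 6: in=11111 → 11111 (was 01000); enqueue [2]
  #8 pop 0: in=11111 → 11101 (was 11000); enqueue [5,6]
  #9 pop 1: in=11110 → 11110 (was 01110); enqueue [0]
  #10 pop 3: in=11111 → 11111 (no change)
  #11 pop 4: in=11110 → 11110 (was 00000); enqueue []
  #12 pop 2: in=11111 → 11011 (was 11001); enqueue [3]
  #13 pop 5: in=11111 → 11111 (was 11110); enqueue [1,4]
  #14 pop 6: in=11111 → 11111 (no change)
  #15 pop 0: in=11111 → 11101 (no change)
  #16 pop 3: in=11111 → 11111 (no change)
  #17 pop 1: in=11111 → 11111 (was 11110); enqueue [0,3,5]
  #18 pop 4: in=11111 → 11111 (was 11110); enqueue []
  #19 pop 0: in=11111 → 11101 (no change)
  #20 pop 3: in=11111 → 11111 (no change)
  #21 pop 5: in=11111 → 11111 (no change)

Fixpoint:
  val[0] = 11101
  val[1] = 11111
  val[2] = 11011
  val[3] = 11111
  val[4] = 11111
  val[5] = 11111
  val[6] = 11111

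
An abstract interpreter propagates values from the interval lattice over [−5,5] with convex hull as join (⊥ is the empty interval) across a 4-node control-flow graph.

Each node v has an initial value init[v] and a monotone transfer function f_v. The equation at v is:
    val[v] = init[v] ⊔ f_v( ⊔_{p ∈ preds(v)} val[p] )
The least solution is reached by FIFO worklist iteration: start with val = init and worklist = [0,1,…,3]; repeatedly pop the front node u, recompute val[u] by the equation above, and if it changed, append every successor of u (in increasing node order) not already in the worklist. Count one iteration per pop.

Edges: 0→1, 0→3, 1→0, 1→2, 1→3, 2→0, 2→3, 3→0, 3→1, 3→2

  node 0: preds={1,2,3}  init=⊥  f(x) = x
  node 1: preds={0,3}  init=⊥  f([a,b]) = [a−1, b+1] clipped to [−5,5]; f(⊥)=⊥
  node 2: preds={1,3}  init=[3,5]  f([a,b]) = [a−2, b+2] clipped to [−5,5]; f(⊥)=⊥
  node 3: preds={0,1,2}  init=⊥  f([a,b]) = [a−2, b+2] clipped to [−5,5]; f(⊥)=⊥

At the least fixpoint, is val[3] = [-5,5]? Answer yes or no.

yes

Iteration log — 13 steps:
  step 1. node 0  ⊔preds=[3,5]  new=[3,5]  old=⊥  +wl: 
  step 2. node 1  ⊔preds=[3,5]  new=[2,5]  old=⊥  +wl: 0
  step 3. node 2  ⊔preds=[2,5]  new=[0,5]  old=[3,5]  +wl: 
  step 4. node 3  ⊔preds=[0,5]  new=[-2,5]  old=⊥  +wl: 1,2
  step 5. node 0  ⊔preds=[-2,5]  new=[-2,5]  old=[3,5]  +wl: 3
  step 6. node 1  ⊔preds=[-2,5]  new=[-3,5]  old=[2,5]  +wl: 0
  step 7. node 2  ⊔preds=[-3,5]  new=[-5,5]  old=[0,5]  +wl: 
  step 8. node 3  ⊔preds=[-5,5]  new=[-5,5]  old=[-2,5]  +wl: 1,2
  step 9. node 0  ⊔preds=[-5,5]  new=[-5,5]  old=[-2,5]  +wl: 3
  step 10. node 1  ⊔preds=[-5,5]  new=[-5,5]  old=[-3,5]  +wl: 0
  step 11. node 2  ⊔preds=[-5,5]  new=[-5,5]  stable
  step 12. node 3  ⊔preds=[-5,5]  new=[-5,5]  stable
  step 13. node 0  ⊔preds=[-5,5]  new=[-5,5]  stable

Least fixpoint reached:
  node 0: [-5,5]
  node 1: [-5,5]
  node 2: [-5,5]
  node 3: [-5,5]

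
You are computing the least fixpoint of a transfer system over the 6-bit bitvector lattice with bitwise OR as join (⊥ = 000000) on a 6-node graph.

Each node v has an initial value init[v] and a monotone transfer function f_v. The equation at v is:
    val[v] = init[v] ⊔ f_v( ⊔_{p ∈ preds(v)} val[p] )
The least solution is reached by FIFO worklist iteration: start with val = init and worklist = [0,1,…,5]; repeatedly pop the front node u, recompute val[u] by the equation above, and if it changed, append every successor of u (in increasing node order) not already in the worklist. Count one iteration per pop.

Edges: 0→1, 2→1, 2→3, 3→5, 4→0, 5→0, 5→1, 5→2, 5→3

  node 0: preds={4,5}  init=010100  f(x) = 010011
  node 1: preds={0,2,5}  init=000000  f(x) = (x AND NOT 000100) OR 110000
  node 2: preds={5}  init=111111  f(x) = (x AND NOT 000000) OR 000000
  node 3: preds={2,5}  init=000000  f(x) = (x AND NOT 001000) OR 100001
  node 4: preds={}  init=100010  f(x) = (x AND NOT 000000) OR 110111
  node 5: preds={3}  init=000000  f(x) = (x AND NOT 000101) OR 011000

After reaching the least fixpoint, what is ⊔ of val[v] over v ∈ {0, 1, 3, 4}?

111111

Iteration log — 10 steps:
  step 1. node 0  ⊔preds=100010  new=010111  old=010100  +wl: 
  step 2. node 1  ⊔preds=111111  new=111011  old=000000  +wl: 
  step 3. node 2  ⊔preds=000000  new=111111  stable
  step 4. node 3  ⊔preds=111111  new=110111  old=000000  +wl: 
  step 5. node 4  ⊔preds=000000  new=110111  old=100010  +wl: 0
  step 6. node 5  ⊔preds=110111  new=111010  old=000000  +wl: 1,2,3
  step 7. node 0  ⊔preds=111111  new=010111  stable
  step 8. node 1  ⊔preds=111111  new=111011  stable
  step 9. node 2  ⊔preds=111010  new=111111  stable
  step 10. node 3  ⊔preds=111111  new=110111  stable

Least fixpoint reached:
  node 0: 010111
  node 1: 111011
  node 2: 111111
  node 3: 110111
  node 4: 110111
  node 5: 111010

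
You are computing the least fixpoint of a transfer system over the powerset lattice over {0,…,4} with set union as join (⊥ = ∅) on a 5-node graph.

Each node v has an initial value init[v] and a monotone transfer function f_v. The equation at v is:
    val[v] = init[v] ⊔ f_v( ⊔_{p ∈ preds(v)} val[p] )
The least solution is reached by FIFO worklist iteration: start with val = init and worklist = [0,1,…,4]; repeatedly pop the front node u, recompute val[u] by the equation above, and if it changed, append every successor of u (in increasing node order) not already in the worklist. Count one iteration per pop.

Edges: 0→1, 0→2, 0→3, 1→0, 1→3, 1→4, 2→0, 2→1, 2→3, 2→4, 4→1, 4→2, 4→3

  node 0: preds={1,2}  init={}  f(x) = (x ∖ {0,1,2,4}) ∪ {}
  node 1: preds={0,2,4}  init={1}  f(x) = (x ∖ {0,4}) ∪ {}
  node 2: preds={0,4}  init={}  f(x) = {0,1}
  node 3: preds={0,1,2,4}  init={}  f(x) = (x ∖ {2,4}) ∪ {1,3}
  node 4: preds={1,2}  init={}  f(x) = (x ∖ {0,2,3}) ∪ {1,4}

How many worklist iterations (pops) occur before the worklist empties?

9

Iteration log — 9 steps:
  step 1. node 0  ⊔preds={1}  new={}  stable
  step 2. node 1  ⊔preds={}  new={1}  stable
  step 3. node 2  ⊔preds={}  new={0,1}  old={}  +wl: 0,1
  step 4. node 3  ⊔preds={0,1}  new={0,1,3}  old={}  +wl: 
  step 5. node 4  ⊔preds={0,1}  new={1,4}  old={}  +wl: 2,3
  step 6. node 0  ⊔preds={0,1}  new={}  stable
  step 7. node 1  ⊔preds={0,1,4}  new={1}  stable
  step 8. node 2  ⊔preds={1,4}  new={0,1}  stable
  step 9. node 3  ⊔preds={0,1,4}  new={0,1,3}  stable

Least fixpoint reached:
  node 0: {}
  node 1: {1}
  node 2: {0,1}
  node 3: {0,1,3}
  node 4: {1,4}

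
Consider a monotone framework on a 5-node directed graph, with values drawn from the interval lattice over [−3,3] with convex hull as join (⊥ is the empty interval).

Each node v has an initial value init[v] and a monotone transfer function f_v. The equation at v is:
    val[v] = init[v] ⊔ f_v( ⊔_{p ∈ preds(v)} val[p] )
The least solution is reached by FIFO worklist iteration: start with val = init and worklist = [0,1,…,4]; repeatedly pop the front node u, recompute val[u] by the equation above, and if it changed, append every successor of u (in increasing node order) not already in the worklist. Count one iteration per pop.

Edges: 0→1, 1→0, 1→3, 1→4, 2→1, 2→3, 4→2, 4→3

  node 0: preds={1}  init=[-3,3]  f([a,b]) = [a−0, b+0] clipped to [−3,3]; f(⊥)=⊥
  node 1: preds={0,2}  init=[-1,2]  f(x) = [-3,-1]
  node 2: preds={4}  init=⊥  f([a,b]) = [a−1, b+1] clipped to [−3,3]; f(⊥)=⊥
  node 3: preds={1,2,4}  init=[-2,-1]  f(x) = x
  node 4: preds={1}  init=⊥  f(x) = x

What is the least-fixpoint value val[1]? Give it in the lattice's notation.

Worklist (9 pops):
  #1 pop 0: in=[-1,2] → [-3,3] (no change)
  #2 pop 1: in=[-3,3] → [-3,2] (was [-1,2]); enqueue [0]
  #3 pop 2: in=⊥ → ⊥ (no change)
  #4 pop 3: in=[-3,2] → [-3,2] (was [-2,-1]); enqueue []
  #5 pop 4: in=[-3,2] → [-3,2] (was ⊥); enqueue [2,3]
  #6 pop 0: in=[-3,2] → [-3,3] (no change)
  #7 pop 2: in=[-3,2] → [-3,3] (was ⊥); enqueue [1]
  #8 pop 3: in=[-3,3] → [-3,3] (was [-3,2]); enqueue []
  #9 pop 1: in=[-3,3] → [-3,2] (no change)

Fixpoint:
  val[0] = [-3,3]
  val[1] = [-3,2]
  val[2] = [-3,3]
  val[3] = [-3,3]
  val[4] = [-3,2]

[-3,2]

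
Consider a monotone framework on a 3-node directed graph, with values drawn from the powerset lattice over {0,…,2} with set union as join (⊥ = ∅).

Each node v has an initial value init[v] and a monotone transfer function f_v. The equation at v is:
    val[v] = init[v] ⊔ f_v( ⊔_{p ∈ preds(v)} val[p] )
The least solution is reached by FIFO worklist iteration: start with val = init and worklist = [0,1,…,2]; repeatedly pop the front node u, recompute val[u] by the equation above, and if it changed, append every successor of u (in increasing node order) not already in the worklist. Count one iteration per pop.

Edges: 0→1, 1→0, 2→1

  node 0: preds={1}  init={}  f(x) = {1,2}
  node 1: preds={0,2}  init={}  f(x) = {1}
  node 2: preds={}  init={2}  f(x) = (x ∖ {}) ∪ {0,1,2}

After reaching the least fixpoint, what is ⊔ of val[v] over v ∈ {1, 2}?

Worklist (5 pops):
  #1 pop 0: in={} → {1,2} (was {}); enqueue []
  #2 pop 1: in={1,2} → {1} (was {}); enqueue [0]
  #3 pop 2: in={} → {0,1,2} (was {2}); enqueue [1]
  #4 pop 0: in={1} → {1,2} (no change)
  #5 pop 1: in={0,1,2} → {1} (no change)

Fixpoint:
  val[0] = {1,2}
  val[1] = {1}
  val[2] = {0,1,2}

{0,1,2}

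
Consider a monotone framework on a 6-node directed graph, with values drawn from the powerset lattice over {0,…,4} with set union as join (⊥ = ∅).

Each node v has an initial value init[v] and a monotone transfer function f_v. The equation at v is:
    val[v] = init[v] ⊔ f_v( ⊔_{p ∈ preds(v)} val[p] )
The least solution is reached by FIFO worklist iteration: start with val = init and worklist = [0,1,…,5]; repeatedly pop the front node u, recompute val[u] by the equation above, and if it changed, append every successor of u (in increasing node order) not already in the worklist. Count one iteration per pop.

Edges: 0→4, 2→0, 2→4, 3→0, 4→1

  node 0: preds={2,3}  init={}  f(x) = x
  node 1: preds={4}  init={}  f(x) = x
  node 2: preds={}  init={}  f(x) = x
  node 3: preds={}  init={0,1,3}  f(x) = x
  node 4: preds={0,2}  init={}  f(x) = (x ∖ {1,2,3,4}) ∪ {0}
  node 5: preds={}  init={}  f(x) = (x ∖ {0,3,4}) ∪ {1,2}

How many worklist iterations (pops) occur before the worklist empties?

7

Iteration log — 7 steps:
  step 1. node 0  ⊔preds={0,1,3}  new={0,1,3}  old={}  +wl: 
  step 2. node 1  ⊔preds={}  new={}  stable
  step 3. node 2  ⊔preds={}  new={}  stable
  step 4. node 3  ⊔preds={}  new={0,1,3}  stable
  step 5. node 4  ⊔preds={0,1,3}  new={0}  old={}  +wl: 1
  step 6. node 5  ⊔preds={}  new={1,2}  old={}  +wl: 
  step 7. node 1  ⊔preds={0}  new={0}  old={}  +wl: 

Least fixpoint reached:
  node 0: {0,1,3}
  node 1: {0}
  node 2: {}
  node 3: {0,1,3}
  node 4: {0}
  node 5: {1,2}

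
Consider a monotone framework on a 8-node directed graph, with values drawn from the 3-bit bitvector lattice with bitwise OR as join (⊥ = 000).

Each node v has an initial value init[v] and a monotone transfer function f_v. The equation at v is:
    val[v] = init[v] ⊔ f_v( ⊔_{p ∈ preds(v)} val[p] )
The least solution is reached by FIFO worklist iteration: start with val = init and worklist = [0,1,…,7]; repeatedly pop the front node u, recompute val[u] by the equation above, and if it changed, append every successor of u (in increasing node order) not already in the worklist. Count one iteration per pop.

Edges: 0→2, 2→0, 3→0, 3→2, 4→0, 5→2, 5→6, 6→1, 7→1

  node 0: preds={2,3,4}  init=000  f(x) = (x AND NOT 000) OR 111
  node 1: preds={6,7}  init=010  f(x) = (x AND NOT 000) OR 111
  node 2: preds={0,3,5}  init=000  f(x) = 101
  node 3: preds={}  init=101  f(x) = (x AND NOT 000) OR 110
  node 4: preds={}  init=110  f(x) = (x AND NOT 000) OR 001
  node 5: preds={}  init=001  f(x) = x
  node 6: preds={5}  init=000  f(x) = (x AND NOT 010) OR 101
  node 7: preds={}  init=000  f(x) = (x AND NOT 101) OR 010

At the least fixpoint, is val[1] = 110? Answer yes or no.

Worklist (11 pops):
  #1 pop 0: in=111 → 111 (was 000); enqueue []
  #2 pop 1: in=000 → 111 (was 010); enqueue []
  #3 pop 2: in=111 → 101 (was 000); enqueue [0]
  #4 pop 3: in=000 → 111 (was 101); enqueue [2]
  #5 pop 4: in=000 → 111 (was 110); enqueue []
  #6 pop 5: in=000 → 001 (no change)
  #7 pop 6: in=001 → 101 (was 000); enqueue [1]
  #8 pop 7: in=000 → 010 (was 000); enqueue []
  #9 pop 0: in=111 → 111 (no change)
  #10 pop 2: in=111 → 101 (no change)
  #11 pop 1: in=111 → 111 (no change)

Fixpoint:
  val[0] = 111
  val[1] = 111
  val[2] = 101
  val[3] = 111
  val[4] = 111
  val[5] = 001
  val[6] = 101
  val[7] = 010

no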